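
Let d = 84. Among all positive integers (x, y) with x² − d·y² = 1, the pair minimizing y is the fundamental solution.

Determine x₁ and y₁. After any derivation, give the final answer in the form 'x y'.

d=84: √d = [9; 6,18] (ℓ=2, even), read p_1/q_1
k=0  a_k=9  p_k/q_k = 9/1
k=1  a_k=6  p_k/q_k = 55/6
fundamental: x₁=55, y₁=6  (since 3025 − 84·36 = 1)

55 6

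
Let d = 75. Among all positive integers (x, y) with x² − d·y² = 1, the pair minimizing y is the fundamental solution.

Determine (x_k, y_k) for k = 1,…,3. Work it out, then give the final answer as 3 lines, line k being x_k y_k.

√75 = [8; 1,1,1,16, …], period ℓ=4 (even) → k=3
a_0=8:  p_0=8·1+0=8,  q_0=8·0+1=1
a_1=1:  p_1=1·8+1=9,  q_1=1·1+0=1
a_2=1:  p_2=1·9+8=17,  q_2=1·1+1=2
a_3=1:  p_3=1·17+9=26,  q_3=1·2+1=3
(x₁, y₁) = (26, 3);  26² − 75·3² = 1 ✓
k=2:  x_2 = 26·26+75·3·3 = 1351,  y_2 = 26·3+3·26 = 156
k=3:  x_3 = 26·1351+75·3·156 = 70226,  y_3 = 26·156+3·1351 = 8109

26 3
1351 156
70226 8109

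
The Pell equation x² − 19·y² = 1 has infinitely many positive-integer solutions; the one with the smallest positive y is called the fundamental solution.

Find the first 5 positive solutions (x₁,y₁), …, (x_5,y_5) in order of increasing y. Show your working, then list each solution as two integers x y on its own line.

170 39
57799 13260
19651490 4508361
6681448801 1532829480
2271672940850 521157514839

√19 = [4; 2,1,3,1,2,8, …], period ℓ=6 (even) → k=5
i=0: a=4 ⇒ p=4, q=1
i=1: a=2 ⇒ p=9, q=2
…
i=4: a=1 ⇒ p=61, q=14
i=5: a=2 ⇒ p=170, q=39
→ (170, 39).  Check: 170²=28900, 19·39²=28899, difference 1.
(170+39√19)^2 = 57799 + 13260√19
(170+39√19)^3 = 19651490 + 4508361√19
(170+39√19)^4 = 6681448801 + 1532829480√19
(170+39√19)^5 = 2271672940850 + 521157514839√19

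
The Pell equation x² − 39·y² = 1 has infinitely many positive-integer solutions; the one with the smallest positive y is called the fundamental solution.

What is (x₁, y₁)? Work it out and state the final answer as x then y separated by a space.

√39 → a₀=6, period (4,12); ℓ=2 even so k=1
step 0: (6, 1)  from 6·(1,0) + (0,1)
step 1: (25, 4)  from 4·(6,1) + (1,0)
→ (25, 4).  Check: 25²=625, 39·4²=624, difference 1.

25 4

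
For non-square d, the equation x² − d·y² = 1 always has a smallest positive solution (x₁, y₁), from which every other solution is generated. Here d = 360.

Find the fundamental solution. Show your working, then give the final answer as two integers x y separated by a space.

√360 = [18; 1,36, …], period ℓ=2 (even) → k=1
k=0  a_k=18  p_k/q_k = 18/1
k=1  a_k=1  p_k/q_k = 19/1
(x₁, y₁) = (19, 1);  19² − 360·1² = 1 ✓

19 1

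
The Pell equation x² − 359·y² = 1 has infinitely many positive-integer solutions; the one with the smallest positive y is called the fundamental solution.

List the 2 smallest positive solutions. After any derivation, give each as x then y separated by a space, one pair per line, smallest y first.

360 19
259199 13680

[18; 1,17,1,36] for √359; ℓ=4 ⇒ convergent index 3
k=0  a_k=18  p_k/q_k = 18/1
…
k=2  a_k=17  p_k/q_k = 341/18
k=3  a_k=1  p_k/q_k = 360/19
(x₁, y₁) = (360, 19);  360² − 359·19² = 1 ✓
(360+19√359)^2 = 259199 + 13680√359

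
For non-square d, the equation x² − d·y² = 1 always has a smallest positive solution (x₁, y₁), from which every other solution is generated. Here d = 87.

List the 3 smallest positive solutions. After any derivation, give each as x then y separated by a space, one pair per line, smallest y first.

28 3
1567 168
87724 9405

√87 = [9; 3,18, …], period ℓ=2 (even) → k=1
k=0  a_k=9  p_k/q_k = 9/1
k=1  a_k=3  p_k/q_k = 28/3
→ (28, 3).  Check: 28²=784, 87·3²=783, difference 1.
(28+3√87)^2 = 1567 + 168√87
(28+3√87)^3 = 87724 + 9405√87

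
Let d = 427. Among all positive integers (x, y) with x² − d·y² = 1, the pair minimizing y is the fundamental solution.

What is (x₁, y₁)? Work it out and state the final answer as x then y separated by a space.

62 3

√427 → a₀=20, period (1,1,1,40); ℓ=4 even so k=3
k=0  a_k=20  p_k/q_k = 20/1
k=1  a_k=1  p_k/q_k = 21/1
k=2  a_k=1  p_k/q_k = 41/2
k=3  a_k=1  p_k/q_k = 62/3
→ (62, 3).  Check: 62²=3844, 427·3²=3843, difference 1.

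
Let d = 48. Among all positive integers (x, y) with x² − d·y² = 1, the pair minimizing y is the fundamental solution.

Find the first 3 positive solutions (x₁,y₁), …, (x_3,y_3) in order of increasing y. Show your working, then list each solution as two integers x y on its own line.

7 1
97 14
1351 195

√48 = [6; 1,12, …], period ℓ=2 (even) → k=1
k=0  a_k=6  p_k/q_k = 6/1
k=1  a_k=1  p_k/q_k = 7/1
fundamental: x₁=7, y₁=1  (since 49 − 48·1 = 1)
k=2:  x_2 = 7·7+48·1·1 = 97,  y_2 = 7·1+1·7 = 14
k=3:  x_3 = 7·97+48·1·14 = 1351,  y_3 = 7·14+1·97 = 195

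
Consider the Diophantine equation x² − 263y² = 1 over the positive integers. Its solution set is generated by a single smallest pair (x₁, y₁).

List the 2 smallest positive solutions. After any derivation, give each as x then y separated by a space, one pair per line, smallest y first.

[16; 4,1,1,1,1,15,1,1,1,1,4,32] for √263; ℓ=12 ⇒ convergent index 11
k=0  a_k=16  p_k/q_k = 16/1
…
k=2  a_k=1  p_k/q_k = 81/5
k=3  a_k=1  p_k/q_k = 146/9
k=4  a_k=1  p_k/q_k = 227/14
k=5  a_k=1  p_k/q_k = 373/23
…
k=7  a_k=1  p_k/q_k = 6195/382
k=8  a_k=1  p_k/q_k = 12017/741
k=9  a_k=1  p_k/q_k = 18212/1123
k=10  a_k=1  p_k/q_k = 30229/1864
k=11  a_k=4  p_k/q_k = 139128/8579
fundamental: x₁=139128, y₁=8579  (since 19356600384 − 263·73599241 = 1)
k=2:  x_2 = 139128·139128+263·8579·8579 = 38713200767,  y_2 = 139128·8579+8579·139128 = 2387158224

139128 8579
38713200767 2387158224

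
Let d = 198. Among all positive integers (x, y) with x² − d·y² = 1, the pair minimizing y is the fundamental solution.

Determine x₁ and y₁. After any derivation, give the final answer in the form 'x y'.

197 14

√198 = [14; 14,28, …], period ℓ=2 (even) → k=1
a_0=14:  p_0=14·1+0=14,  q_0=14·0+1=1
a_1=14:  p_1=14·14+1=197,  q_1=14·1+0=14
→ (197, 14).  Check: 197²=38809, 198·14²=38808, difference 1.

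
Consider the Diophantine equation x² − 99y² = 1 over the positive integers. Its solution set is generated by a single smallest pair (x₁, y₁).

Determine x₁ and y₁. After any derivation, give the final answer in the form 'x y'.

√99 → a₀=9, period (1,18); ℓ=2 even so k=1
k=0  a_k=9  p_k/q_k = 9/1
k=1  a_k=1  p_k/q_k = 10/1
→ (10, 1).  Check: 10²=100, 99·1²=99, difference 1.

10 1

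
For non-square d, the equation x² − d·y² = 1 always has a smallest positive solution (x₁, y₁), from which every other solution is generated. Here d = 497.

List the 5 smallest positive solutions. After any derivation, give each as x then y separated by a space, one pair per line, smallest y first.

√497 → a₀=22, period (3,2,2,5,6,5,2,2,3,44); ℓ=10 even so k=9
k=0  a_k=22  p_k/q_k = 22/1
k=1  a_k=3  p_k/q_k = 67/3
k=2  a_k=2  p_k/q_k = 156/7
…
k=5  a_k=6  p_k/q_k = 12685/569
k=6  a_k=5  p_k/q_k = 65476/2937
…
k=8  a_k=2  p_k/q_k = 352750/15823
k=9  a_k=3  p_k/q_k = 1201887/53912
→ (1201887, 53912).  Check: 1201887²=1444532360769, 497·53912²=1444532360768, difference 1.
k=2:  x_2 = 1201887·1201887+497·53912·53912 = 2889064721537,  y_2 = 1201887·53912+53912·1201887 = 129592263888
k=3:  x_3 = 1201887·2889064721537+497·53912·129592263888 = 6944658661946678751,  y_3 = 1201887·129592263888+53912·2889064721537 = 311510514535059400
k=4:  x_4 = 1201887·6944658661946678751+497·53912·311510514535059400 = 16693389930459326703284737,  y_4 = 1201887·311510514535059400+53912·6944658661946678751 = 748800875565868281911712
k=5:  x_5 = 1201887·16693389930459326703284737+497·53912·748800875565868281911712 = 40127136686692992928199618718687,  y_5 = 1201887·748800875565868281911712+53912·16693389930459326703284737 = 1799948075862157952969508541688

1201887 53912
2889064721537 129592263888
6944658661946678751 311510514535059400
16693389930459326703284737 748800875565868281911712
40127136686692992928199618718687 1799948075862157952969508541688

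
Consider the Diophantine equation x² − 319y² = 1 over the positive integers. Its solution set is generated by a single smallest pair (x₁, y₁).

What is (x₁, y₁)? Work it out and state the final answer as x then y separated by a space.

√319 → a₀=17, period (1,6,5,1,4,…,6,1,34); ℓ=14 even so k=13
step 0: (17, 1)  from 17·(1,0) + (0,1)
step 1: (18, 1)  from 1·(17,1) + (1,0)
step 2: (125, 7)  from 6·(18,1) + (17,1)
step 3: (643, 36)  from 5·(125,7) + (18,1)
step 4: (768, 43)  from 1·(643,36) + (125,7)
step 5: (3715, 208)  from 4·(768,43) + (643,36)
step 6: (11913, 667)  from 3·(3715,208) + (768,43)
…
step 8: (58797, 3292)  from 3·(15628,875) + (11913,667)
…
step 10: (309613, 17335)  from 1·(250816,14043) + (58797,3292)
step 11: (1798881, 100718)  from 5·(309613,17335) + (250816,14043)
step 12: (11102899, 621643)  from 6·(1798881,100718) + (309613,17335)
step 13: (12901780, 722361)  from 1·(11102899,621643) + (1798881,100718)
→ (12901780, 722361).  Check: 12901780²=166455927168400, 319·722361²=166455927168399, difference 1.

12901780 722361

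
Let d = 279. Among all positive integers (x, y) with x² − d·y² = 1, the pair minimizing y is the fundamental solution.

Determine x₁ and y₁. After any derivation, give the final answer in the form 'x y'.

1520 91

[16; 1,2,2,1,2,2,1,32] for √279; ℓ=8 ⇒ convergent index 7
k=0  a_k=16  p_k/q_k = 16/1
…
k=2  a_k=2  p_k/q_k = 50/3
…
k=5  a_k=2  p_k/q_k = 451/27
k=6  a_k=2  p_k/q_k = 1069/64
k=7  a_k=1  p_k/q_k = 1520/91
(x₁, y₁) = (1520, 91);  1520² − 279·91² = 1 ✓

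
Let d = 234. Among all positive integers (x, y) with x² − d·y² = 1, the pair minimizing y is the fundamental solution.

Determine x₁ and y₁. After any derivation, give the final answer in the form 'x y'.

5201 340

d=234: √d = [15; 3,2,1,2,1,2,3,30] (ℓ=8, even), read p_7/q_7
k=0  a_k=15  p_k/q_k = 15/1
…
k=3  a_k=1  p_k/q_k = 153/10
…
k=5  a_k=1  p_k/q_k = 566/37
k=6  a_k=2  p_k/q_k = 1545/101
k=7  a_k=3  p_k/q_k = 5201/340
fundamental: x₁=5201, y₁=340  (since 27050401 − 234·115600 = 1)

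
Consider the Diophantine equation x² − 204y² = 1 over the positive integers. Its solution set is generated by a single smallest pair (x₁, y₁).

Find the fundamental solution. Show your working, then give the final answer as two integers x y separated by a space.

4999 350

√204 → a₀=14, period (3,1,1,6,1,1,3,28); ℓ=8 even so k=7
a_0=14:  p_0=14·1+0=14,  q_0=14·0+1=1
a_1=3:  p_1=3·14+1=43,  q_1=3·1+0=3
a_2=1:  p_2=1·43+14=57,  q_2=1·3+1=4
…
a_4=6:  p_4=6·100+57=657,  q_4=6·7+4=46
…
a_6=1:  p_6=1·757+657=1414,  q_6=1·53+46=99
a_7=3:  p_7=3·1414+757=4999,  q_7=3·99+53=350
fundamental: x₁=4999, y₁=350  (since 24990001 − 204·122500 = 1)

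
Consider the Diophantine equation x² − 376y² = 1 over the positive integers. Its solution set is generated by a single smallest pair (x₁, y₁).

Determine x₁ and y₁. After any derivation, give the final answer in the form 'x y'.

d=376: √d = [19; 2,1,1,3,1,…,1,2,38] (ℓ=16, even), read p_15/q_15
k=0  a_k=19  p_k/q_k = 19/1
k=1  a_k=2  p_k/q_k = 39/2
k=2  a_k=1  p_k/q_k = 58/3
k=3  a_k=1  p_k/q_k = 97/5
k=4  a_k=3  p_k/q_k = 349/18
k=5  a_k=1  p_k/q_k = 446/23
k=6  a_k=2  p_k/q_k = 1241/64
k=7  a_k=2  p_k/q_k = 2928/151
k=8  a_k=4  p_k/q_k = 12953/668
k=9  a_k=2  p_k/q_k = 28834/1487
k=10  a_k=2  p_k/q_k = 70621/3642
…
k=12  a_k=3  p_k/q_k = 368986/19029
k=13  a_k=1  p_k/q_k = 468441/24158
k=14  a_k=1  p_k/q_k = 837427/43187
k=15  a_k=2  p_k/q_k = 2143295/110532
(x₁, y₁) = (2143295, 110532);  2143295² − 376·110532² = 1 ✓

2143295 110532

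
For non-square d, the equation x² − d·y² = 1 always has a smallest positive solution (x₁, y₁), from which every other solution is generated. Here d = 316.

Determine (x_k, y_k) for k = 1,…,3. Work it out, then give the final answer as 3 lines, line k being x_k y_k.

12799 720
327628801 18430560
8386642035199 471785474160

d=316: √d = [17; 1,3,2,8,2,3,1,34] (ℓ=8, even), read p_7/q_7
k=0  a_k=17  p_k/q_k = 17/1
k=1  a_k=1  p_k/q_k = 18/1
…
k=3  a_k=2  p_k/q_k = 160/9
…
k=6  a_k=3  p_k/q_k = 9937/559
k=7  a_k=1  p_k/q_k = 12799/720
→ (12799, 720).  Check: 12799²=163814401, 316·720²=163814400, difference 1.
(12799+720√316)^2 = 327628801 + 18430560√316
(12799+720√316)^3 = 8386642035199 + 471785474160√316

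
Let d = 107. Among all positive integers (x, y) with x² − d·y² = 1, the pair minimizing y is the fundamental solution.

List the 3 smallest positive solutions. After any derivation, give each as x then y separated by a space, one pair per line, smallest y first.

d=107: √d = [10; 2,1,9,1,2,20] (ℓ=6, even), read p_5/q_5
i=0: a=10 ⇒ p=10, q=1
…
i=2: a=1 ⇒ p=31, q=3
i=3: a=9 ⇒ p=300, q=29
i=4: a=1 ⇒ p=331, q=32
i=5: a=2 ⇒ p=962, q=93
fundamental: x₁=962, y₁=93  (since 925444 − 107·8649 = 1)
n=2: (962,93)∘(962,93) = (962·962+107·93·93, 962·93+93·962) = (1850887,178932)
n=3: (1850887,178932)∘(962,93) = (962·1850887+107·93·178932, 962·178932+93·1850887) = (3561105626,344265075)

962 93
1850887 178932
3561105626 344265075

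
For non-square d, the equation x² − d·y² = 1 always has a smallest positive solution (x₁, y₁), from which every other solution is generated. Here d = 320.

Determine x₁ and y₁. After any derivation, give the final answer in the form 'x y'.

161 9

[17; 1,7,1,34] for √320; ℓ=4 ⇒ convergent index 3
a_0=17:  p_0=17·1+0=17,  q_0=17·0+1=1
a_1=1:  p_1=1·17+1=18,  q_1=1·1+0=1
a_2=7:  p_2=7·18+17=143,  q_2=7·1+1=8
a_3=1:  p_3=1·143+18=161,  q_3=1·8+1=9
→ (161, 9).  Check: 161²=25921, 320·9²=25920, difference 1.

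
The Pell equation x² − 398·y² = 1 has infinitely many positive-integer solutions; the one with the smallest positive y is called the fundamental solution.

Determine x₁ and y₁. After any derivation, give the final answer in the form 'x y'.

√398 → a₀=19, period (1,18,1,38); ℓ=4 even so k=3
a_0=19:  p_0=19·1+0=19,  q_0=19·0+1=1
…
a_2=18:  p_2=18·20+19=379,  q_2=18·1+1=19
a_3=1:  p_3=1·379+20=399,  q_3=1·19+1=20
→ (399, 20).  Check: 399²=159201, 398·20²=159200, difference 1.

399 20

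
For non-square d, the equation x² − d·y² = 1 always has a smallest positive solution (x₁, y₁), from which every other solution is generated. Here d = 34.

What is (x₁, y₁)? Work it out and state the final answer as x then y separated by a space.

√34 = [5; 1,4,1,10, …], period ℓ=4 (even) → k=3
step 0: (5, 1)  from 5·(1,0) + (0,1)
…
step 2: (29, 5)  from 4·(6,1) + (5,1)
step 3: (35, 6)  from 1·(29,5) + (6,1)
fundamental: x₁=35, y₁=6  (since 1225 − 34·36 = 1)

35 6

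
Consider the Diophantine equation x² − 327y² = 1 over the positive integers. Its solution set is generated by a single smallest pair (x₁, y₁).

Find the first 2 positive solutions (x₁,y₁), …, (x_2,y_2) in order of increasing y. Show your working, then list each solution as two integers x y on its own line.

√327 → a₀=18, period (12,36); ℓ=2 even so k=1
a_0=18:  p_0=18·1+0=18,  q_0=18·0+1=1
a_1=12:  p_1=12·18+1=217,  q_1=12·1+0=12
(x₁, y₁) = (217, 12);  217² − 327·12² = 1 ✓
(x_2, y_2) = (217·217 + 327·12·12, 217·12 + 12·217) = (94177, 5208)

217 12
94177 5208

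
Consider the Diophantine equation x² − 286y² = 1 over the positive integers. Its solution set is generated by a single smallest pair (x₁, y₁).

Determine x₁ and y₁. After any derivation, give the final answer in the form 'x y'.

√286 → a₀=16, period (1,10,3,3,2,3,3,10,1,32); ℓ=10 even so k=9
step 0: (16, 1)  from 16·(1,0) + (0,1)
…
step 2: (186, 11)  from 10·(17,1) + (16,1)
…
step 4: (1911, 113)  from 3·(575,34) + (186,11)
step 5: (4397, 260)  from 2·(1911,113) + (575,34)
step 6: (15102, 893)  from 3·(4397,260) + (1911,113)
…
step 8: (512132, 30283)  from 10·(49703,2939) + (15102,893)
step 9: (561835, 33222)  from 1·(512132,30283) + (49703,2939)
(x₁, y₁) = (561835, 33222);  561835² − 286·33222² = 1 ✓

561835 33222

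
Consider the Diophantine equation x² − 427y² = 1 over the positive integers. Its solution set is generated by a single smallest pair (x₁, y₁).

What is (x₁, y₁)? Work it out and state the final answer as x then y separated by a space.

[20; 1,1,1,40] for √427; ℓ=4 ⇒ convergent index 3
k=0  a_k=20  p_k/q_k = 20/1
k=1  a_k=1  p_k/q_k = 21/1
k=2  a_k=1  p_k/q_k = 41/2
k=3  a_k=1  p_k/q_k = 62/3
fundamental: x₁=62, y₁=3  (since 3844 − 427·9 = 1)

62 3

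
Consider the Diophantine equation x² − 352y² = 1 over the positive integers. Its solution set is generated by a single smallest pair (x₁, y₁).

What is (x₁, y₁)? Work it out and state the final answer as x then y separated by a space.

√352 → a₀=18, period (1,3,5,9,5,3,1,36); ℓ=8 even so k=7
step 0: (18, 1)  from 18·(1,0) + (0,1)
step 1: (19, 1)  from 1·(18,1) + (1,0)
…
step 5: (18499, 986)  from 5·(3621,193) + (394,21)
step 6: (59118, 3151)  from 3·(18499,986) + (3621,193)
step 7: (77617, 4137)  from 1·(59118,3151) + (18499,986)
→ (77617, 4137).  Check: 77617²=6024398689, 352·4137²=6024398688, difference 1.

77617 4137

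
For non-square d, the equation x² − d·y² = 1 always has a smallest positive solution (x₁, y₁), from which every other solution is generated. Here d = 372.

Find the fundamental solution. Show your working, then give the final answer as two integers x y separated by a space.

12151 630

[19; 3,2,12,2,3,38] for √372; ℓ=6 ⇒ convergent index 5
i=0: a=19 ⇒ p=19, q=1
i=1: a=3 ⇒ p=58, q=3
…
i=3: a=12 ⇒ p=1678, q=87
i=4: a=2 ⇒ p=3491, q=181
i=5: a=3 ⇒ p=12151, q=630
(x₁, y₁) = (12151, 630);  12151² − 372·630² = 1 ✓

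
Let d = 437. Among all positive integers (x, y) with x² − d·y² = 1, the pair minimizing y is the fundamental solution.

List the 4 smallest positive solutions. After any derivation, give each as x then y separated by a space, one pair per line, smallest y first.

√437 = [20; 1,9,2,9,1,40, …], period ℓ=6 (even) → k=5
a_0=20:  p_0=20·1+0=20,  q_0=20·0+1=1
a_1=1:  p_1=1·20+1=21,  q_1=1·1+0=1
a_2=9:  p_2=9·21+20=209,  q_2=9·1+1=10
a_3=2:  p_3=2·209+21=439,  q_3=2·10+1=21
a_4=9:  p_4=9·439+209=4160,  q_4=9·21+10=199
a_5=1:  p_5=1·4160+439=4599,  q_5=1·199+21=220
→ (4599, 220).  Check: 4599²=21150801, 437·220²=21150800, difference 1.
k=2:  x_2 = 4599·4599+437·220·220 = 42301601,  y_2 = 4599·220+220·4599 = 2023560
k=3:  x_3 = 4599·42301601+437·220·2023560 = 389090121399,  y_3 = 4599·2023560+220·42301601 = 18612704660
k=4:  x_4 = 4599·389090121399+437·220·18612704660 = 3578850894326401,  y_4 = 4599·18612704660+220·389090121399 = 171199655439120

4599 220
42301601 2023560
389090121399 18612704660
3578850894326401 171199655439120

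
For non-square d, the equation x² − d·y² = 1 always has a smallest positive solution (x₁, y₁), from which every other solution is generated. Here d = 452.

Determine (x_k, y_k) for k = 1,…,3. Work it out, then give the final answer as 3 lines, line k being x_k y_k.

1204353 56648
2900932297217 136448377488
6987493029899166849 328664025545553880

d=452: √d = [21; 3,1,5,3,10,3,5,1,3,42] (ℓ=10, even), read p_9/q_9
k=0  a_k=21  p_k/q_k = 21/1
…
k=8  a_k=1  p_k/q_k = 313483/14745
k=9  a_k=3  p_k/q_k = 1204353/56648
(x₁, y₁) = (1204353, 56648);  1204353² − 452·56648² = 1 ✓
n=2: (1204353,56648)∘(1204353,56648) = (1204353·1204353+452·56648·56648, 1204353·56648+56648·1204353) = (2900932297217,136448377488)
n=3: (2900932297217,136448377488)∘(1204353,56648) = (1204353·2900932297217+452·56648·136448377488, 1204353·136448377488+56648·2900932297217) = (6987493029899166849,328664025545553880)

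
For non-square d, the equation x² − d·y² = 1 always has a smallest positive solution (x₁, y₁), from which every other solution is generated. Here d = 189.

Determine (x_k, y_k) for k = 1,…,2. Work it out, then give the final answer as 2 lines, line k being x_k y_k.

55 4
6049 440

√189 = [13; 1,2,1,26, …], period ℓ=4 (even) → k=3
i=0: a=13 ⇒ p=13, q=1
i=1: a=1 ⇒ p=14, q=1
i=2: a=2 ⇒ p=41, q=3
i=3: a=1 ⇒ p=55, q=4
→ (55, 4).  Check: 55²=3025, 189·4²=3024, difference 1.
(55+4√189)^2 = 6049 + 440√189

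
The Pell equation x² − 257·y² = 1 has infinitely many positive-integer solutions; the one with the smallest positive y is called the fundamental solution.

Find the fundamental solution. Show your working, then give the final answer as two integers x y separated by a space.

513 32

√257 = [16; 32, …], period ℓ=1 (odd) → k=1
step 0: (16, 1)  from 16·(1,0) + (0,1)
step 1: (513, 32)  from 32·(16,1) + (1,0)
(x₁, y₁) = (513, 32);  513² − 257·32² = 1 ✓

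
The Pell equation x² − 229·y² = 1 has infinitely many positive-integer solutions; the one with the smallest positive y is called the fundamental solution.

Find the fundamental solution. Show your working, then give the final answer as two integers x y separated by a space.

[15; 7,1,1,7,30] for √229; ℓ=5 ⇒ convergent index 9
a_0=15:  p_0=15·1+0=15,  q_0=15·0+1=1
a_1=7:  p_1=7·15+1=106,  q_1=7·1+0=7
a_2=1:  p_2=1·106+15=121,  q_2=1·7+1=8
a_3=1:  p_3=1·121+106=227,  q_3=1·8+7=15
a_4=7:  p_4=7·227+121=1710,  q_4=7·15+8=113
a_5=30:  p_5=30·1710+227=51527,  q_5=30·113+15=3405
a_6=7:  p_6=7·51527+1710=362399,  q_6=7·3405+113=23948
…
a_8=1:  p_8=1·413926+362399=776325,  q_8=1·27353+23948=51301
a_9=7:  p_9=7·776325+413926=5848201,  q_9=7·51301+27353=386460
(x₁, y₁) = (5848201, 386460);  5848201² − 229·386460² = 1 ✓

5848201 386460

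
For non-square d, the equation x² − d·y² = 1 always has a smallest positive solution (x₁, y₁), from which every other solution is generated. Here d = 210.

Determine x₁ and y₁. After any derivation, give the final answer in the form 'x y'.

√210 = [14; 2,28, …], period ℓ=2 (even) → k=1
a_0=14:  p_0=14·1+0=14,  q_0=14·0+1=1
a_1=2:  p_1=2·14+1=29,  q_1=2·1+0=2
→ (29, 2).  Check: 29²=841, 210·2²=840, difference 1.

29 2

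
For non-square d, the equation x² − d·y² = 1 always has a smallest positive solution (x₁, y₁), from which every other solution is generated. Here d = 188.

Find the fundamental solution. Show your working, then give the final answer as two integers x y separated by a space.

√188 → a₀=13, period (1,2,2,6,2,2,1,26); ℓ=8 even so k=7
k=0  a_k=13  p_k/q_k = 13/1
…
k=2  a_k=2  p_k/q_k = 41/3
k=3  a_k=2  p_k/q_k = 96/7
k=4  a_k=6  p_k/q_k = 617/45
…
k=6  a_k=2  p_k/q_k = 3277/239
k=7  a_k=1  p_k/q_k = 4607/336
fundamental: x₁=4607, y₁=336  (since 21224449 − 188·112896 = 1)

4607 336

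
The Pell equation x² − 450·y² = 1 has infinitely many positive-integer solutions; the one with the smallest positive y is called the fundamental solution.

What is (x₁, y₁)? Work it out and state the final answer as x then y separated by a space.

19601 924

√450 = [21; 4,1,2,4,2,1,4,42, …], period ℓ=8 (even) → k=7
step 0: (21, 1)  from 21·(1,0) + (0,1)
…
step 2: (106, 5)  from 1·(85,4) + (21,1)
step 3: (297, 14)  from 2·(106,5) + (85,4)
step 4: (1294, 61)  from 4·(297,14) + (106,5)
step 5: (2885, 136)  from 2·(1294,61) + (297,14)
step 6: (4179, 197)  from 1·(2885,136) + (1294,61)
step 7: (19601, 924)  from 4·(4179,197) + (2885,136)
→ (19601, 924).  Check: 19601²=384199201, 450·924²=384199200, difference 1.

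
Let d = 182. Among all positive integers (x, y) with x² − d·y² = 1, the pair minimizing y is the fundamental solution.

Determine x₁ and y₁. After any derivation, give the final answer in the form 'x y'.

27 2

d=182: √d = [13; 2,26] (ℓ=2, even), read p_1/q_1
k=0  a_k=13  p_k/q_k = 13/1
k=1  a_k=2  p_k/q_k = 27/2
→ (27, 2).  Check: 27²=729, 182·2²=728, difference 1.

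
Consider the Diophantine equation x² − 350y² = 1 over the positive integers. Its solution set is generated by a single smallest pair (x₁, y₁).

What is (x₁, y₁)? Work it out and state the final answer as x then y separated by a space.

449 24

√350 → a₀=18, period (1,2,2,2,1,36); ℓ=6 even so k=5
step 0: (18, 1)  from 18·(1,0) + (0,1)
…
step 2: (56, 3)  from 2·(19,1) + (18,1)
step 3: (131, 7)  from 2·(56,3) + (19,1)
step 4: (318, 17)  from 2·(131,7) + (56,3)
step 5: (449, 24)  from 1·(318,17) + (131,7)
→ (449, 24).  Check: 449²=201601, 350·24²=201600, difference 1.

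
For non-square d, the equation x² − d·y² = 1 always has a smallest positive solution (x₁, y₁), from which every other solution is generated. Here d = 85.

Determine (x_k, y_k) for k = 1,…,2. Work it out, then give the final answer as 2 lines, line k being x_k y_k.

285769 30996
163327842721 17715391848

√85 = [9; 4,1,1,4,18, …], period ℓ=5 (odd) → k=9
k=0  a_k=9  p_k/q_k = 9/1
…
k=8  a_k=1  p_k/q_k = 62739/6805
k=9  a_k=4  p_k/q_k = 285769/30996
(x₁, y₁) = (285769, 30996);  285769² − 85·30996² = 1 ✓
n=2: (285769,30996)∘(285769,30996) = (285769·285769+85·30996·30996, 285769·30996+30996·285769) = (163327842721,17715391848)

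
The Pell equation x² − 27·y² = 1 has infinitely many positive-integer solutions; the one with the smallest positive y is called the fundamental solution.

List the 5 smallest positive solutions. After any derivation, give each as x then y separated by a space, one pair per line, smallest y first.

√27 → a₀=5, period (5,10); ℓ=2 even so k=1
i=0: a=5 ⇒ p=5, q=1
i=1: a=5 ⇒ p=26, q=5
→ (26, 5).  Check: 26²=676, 27·5²=675, difference 1.
(26+5√27)^2 = 1351 + 260√27
(26+5√27)^3 = 70226 + 13515√27
(26+5√27)^4 = 3650401 + 702520√27
(26+5√27)^5 = 189750626 + 36517525√27

26 5
1351 260
70226 13515
3650401 702520
189750626 36517525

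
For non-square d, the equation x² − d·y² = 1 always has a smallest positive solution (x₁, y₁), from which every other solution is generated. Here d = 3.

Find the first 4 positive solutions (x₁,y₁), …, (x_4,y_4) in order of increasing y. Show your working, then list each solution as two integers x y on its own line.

√3 → a₀=1, period (1,2); ℓ=2 even so k=1
a_0=1:  p_0=1·1+0=1,  q_0=1·0+1=1
a_1=1:  p_1=1·1+1=2,  q_1=1·1+0=1
(x₁, y₁) = (2, 1);  2² − 3·1² = 1 ✓
(2+1√3)^2 = 7 + 4√3
(2+1√3)^3 = 26 + 15√3
(2+1√3)^4 = 97 + 56√3

2 1
7 4
26 15
97 56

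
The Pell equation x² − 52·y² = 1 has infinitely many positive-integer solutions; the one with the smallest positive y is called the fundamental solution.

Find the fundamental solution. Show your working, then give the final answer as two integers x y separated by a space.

√52 = [7; 4,1,2,1,4,14, …], period ℓ=6 (even) → k=5
step 0: (7, 1)  from 7·(1,0) + (0,1)
…
step 2: (36, 5)  from 1·(29,4) + (7,1)
step 3: (101, 14)  from 2·(36,5) + (29,4)
step 4: (137, 19)  from 1·(101,14) + (36,5)
step 5: (649, 90)  from 4·(137,19) + (101,14)
→ (649, 90).  Check: 649²=421201, 52·90²=421200, difference 1.

649 90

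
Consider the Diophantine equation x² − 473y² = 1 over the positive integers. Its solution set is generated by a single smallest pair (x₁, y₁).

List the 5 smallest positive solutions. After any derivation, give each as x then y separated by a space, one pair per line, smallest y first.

87 4
15137 696
2633751 121100
458257537 21070704
79734177687 3666181396

√473 → a₀=21, period (1,2,1,42); ℓ=4 even so k=3
i=0: a=21 ⇒ p=21, q=1
…
i=2: a=2 ⇒ p=65, q=3
i=3: a=1 ⇒ p=87, q=4
→ (87, 4).  Check: 87²=7569, 473·4²=7568, difference 1.
k=2:  x_2 = 87·87+473·4·4 = 15137,  y_2 = 87·4+4·87 = 696
k=3:  x_3 = 87·15137+473·4·696 = 2633751,  y_3 = 87·696+4·15137 = 121100
k=4:  x_4 = 87·2633751+473·4·121100 = 458257537,  y_4 = 87·121100+4·2633751 = 21070704
k=5:  x_5 = 87·458257537+473·4·21070704 = 79734177687,  y_5 = 87·21070704+4·458257537 = 3666181396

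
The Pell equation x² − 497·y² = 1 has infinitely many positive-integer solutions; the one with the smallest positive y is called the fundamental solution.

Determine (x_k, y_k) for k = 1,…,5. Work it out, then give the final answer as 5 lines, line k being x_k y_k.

√497 = [22; 3,2,2,5,6,5,2,2,3,44, …], period ℓ=10 (even) → k=9
step 0: (22, 1)  from 22·(1,0) + (0,1)
step 1: (67, 3)  from 3·(22,1) + (1,0)
step 2: (156, 7)  from 2·(67,3) + (22,1)
step 3: (379, 17)  from 2·(156,7) + (67,3)
…
step 7: (143637, 6443)  from 2·(65476,2937) + (12685,569)
step 8: (352750, 15823)  from 2·(143637,6443) + (65476,2937)
step 9: (1201887, 53912)  from 3·(352750,15823) + (143637,6443)
→ (1201887, 53912).  Check: 1201887²=1444532360769, 497·53912²=1444532360768, difference 1.
n=2: (1201887,53912)∘(1201887,53912) = (1201887·1201887+497·53912·53912, 1201887·53912+53912·1201887) = (2889064721537,129592263888)
n=3: (2889064721537,129592263888)∘(1201887,53912) = (1201887·2889064721537+497·53912·129592263888, 1201887·129592263888+53912·2889064721537) = (6944658661946678751,311510514535059400)
n=4: (6944658661946678751,311510514535059400)∘(1201887,53912) = (1201887·6944658661946678751+497·53912·311510514535059400, 1201887·311510514535059400+53912·6944658661946678751) = (16693389930459326703284737,748800875565868281911712)
n=5: (16693389930459326703284737,748800875565868281911712)∘(1201887,53912) = (1201887·16693389930459326703284737+497·53912·748800875565868281911712, 1201887·748800875565868281911712+53912·16693389930459326703284737) = (40127136686692992928199618718687,1799948075862157952969508541688)

1201887 53912
2889064721537 129592263888
6944658661946678751 311510514535059400
16693389930459326703284737 748800875565868281911712
40127136686692992928199618718687 1799948075862157952969508541688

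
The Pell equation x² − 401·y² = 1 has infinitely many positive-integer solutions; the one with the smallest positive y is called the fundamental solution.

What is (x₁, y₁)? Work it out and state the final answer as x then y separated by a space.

√401 = [20; 40, …], period ℓ=1 (odd) → k=1
i=0: a=20 ⇒ p=20, q=1
i=1: a=40 ⇒ p=801, q=40
fundamental: x₁=801, y₁=40  (since 641601 − 401·1600 = 1)

801 40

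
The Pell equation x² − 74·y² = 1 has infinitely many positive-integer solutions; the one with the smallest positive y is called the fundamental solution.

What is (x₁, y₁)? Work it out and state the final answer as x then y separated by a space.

√74 → a₀=8, period (1,1,1,1,16); ℓ=5 odd so k=9
step 0: (8, 1)  from 8·(1,0) + (0,1)
…
step 2: (17, 2)  from 1·(9,1) + (8,1)
step 3: (26, 3)  from 1·(17,2) + (9,1)
…
step 5: (714, 83)  from 16·(43,5) + (26,3)
step 6: (757, 88)  from 1·(714,83) + (43,5)
…
step 8: (2228, 259)  from 1·(1471,171) + (757,88)
step 9: (3699, 430)  from 1·(2228,259) + (1471,171)
→ (3699, 430).  Check: 3699²=13682601, 74·430²=13682600, difference 1.

3699 430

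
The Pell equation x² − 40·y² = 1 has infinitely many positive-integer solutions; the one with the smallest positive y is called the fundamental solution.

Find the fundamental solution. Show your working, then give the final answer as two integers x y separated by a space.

19 3

d=40: √d = [6; 3,12] (ℓ=2, even), read p_1/q_1
i=0: a=6 ⇒ p=6, q=1
i=1: a=3 ⇒ p=19, q=3
fundamental: x₁=19, y₁=3  (since 361 − 40·9 = 1)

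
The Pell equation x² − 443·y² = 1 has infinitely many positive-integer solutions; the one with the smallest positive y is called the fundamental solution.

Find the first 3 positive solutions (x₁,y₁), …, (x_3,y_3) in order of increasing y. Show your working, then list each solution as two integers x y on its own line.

442 21
390727 18564
345402226 16410555

d=443: √d = [21; 21,42] (ℓ=2, even), read p_1/q_1
a_0=21:  p_0=21·1+0=21,  q_0=21·0+1=1
a_1=21:  p_1=21·21+1=442,  q_1=21·1+0=21
→ (442, 21).  Check: 442²=195364, 443·21²=195363, difference 1.
k=2:  x_2 = 442·442+443·21·21 = 390727,  y_2 = 442·21+21·442 = 18564
k=3:  x_3 = 442·390727+443·21·18564 = 345402226,  y_3 = 442·18564+21·390727 = 16410555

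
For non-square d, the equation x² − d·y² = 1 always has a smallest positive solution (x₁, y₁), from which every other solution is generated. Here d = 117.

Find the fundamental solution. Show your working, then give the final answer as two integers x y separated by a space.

d=117: √d = [10; 1,4,2,4,1,20] (ℓ=6, even), read p_5/q_5
k=0  a_k=10  p_k/q_k = 10/1
…
k=2  a_k=4  p_k/q_k = 54/5
k=3  a_k=2  p_k/q_k = 119/11
k=4  a_k=4  p_k/q_k = 530/49
k=5  a_k=1  p_k/q_k = 649/60
(x₁, y₁) = (649, 60);  649² − 117·60² = 1 ✓

649 60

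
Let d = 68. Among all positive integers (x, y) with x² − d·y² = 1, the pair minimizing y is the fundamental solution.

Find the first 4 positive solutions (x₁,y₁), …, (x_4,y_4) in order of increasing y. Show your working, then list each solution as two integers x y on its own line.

33 4
2177 264
143649 17420
9478657 1149456

√68 → a₀=8, period (4,16); ℓ=2 even so k=1
k=0  a_k=8  p_k/q_k = 8/1
k=1  a_k=4  p_k/q_k = 33/4
→ (33, 4).  Check: 33²=1089, 68·4²=1088, difference 1.
(33+4√68)^2 = 2177 + 264√68
(33+4√68)^3 = 143649 + 17420√68
(33+4√68)^4 = 9478657 + 1149456√68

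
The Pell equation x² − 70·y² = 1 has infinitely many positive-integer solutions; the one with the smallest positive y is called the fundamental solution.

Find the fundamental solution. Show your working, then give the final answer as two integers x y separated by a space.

251 30

√70 → a₀=8, period (2,1,2,1,2,16); ℓ=6 even so k=5
i=0: a=8 ⇒ p=8, q=1
i=1: a=2 ⇒ p=17, q=2
…
i=4: a=1 ⇒ p=92, q=11
i=5: a=2 ⇒ p=251, q=30
→ (251, 30).  Check: 251²=63001, 70·30²=63000, difference 1.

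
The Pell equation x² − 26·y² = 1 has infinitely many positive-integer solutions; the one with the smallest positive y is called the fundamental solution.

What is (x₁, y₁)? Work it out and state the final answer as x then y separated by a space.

51 10

d=26: √d = [5; 10] (ℓ=1, odd), read p_1/q_1
k=0  a_k=5  p_k/q_k = 5/1
k=1  a_k=10  p_k/q_k = 51/10
(x₁, y₁) = (51, 10);  51² − 26·10² = 1 ✓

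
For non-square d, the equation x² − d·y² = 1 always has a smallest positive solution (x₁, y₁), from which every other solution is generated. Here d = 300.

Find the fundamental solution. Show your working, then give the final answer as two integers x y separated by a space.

1351 78

[17; 3,8,3,34] for √300; ℓ=4 ⇒ convergent index 3
a_0=17:  p_0=17·1+0=17,  q_0=17·0+1=1
…
a_2=8:  p_2=8·52+17=433,  q_2=8·3+1=25
a_3=3:  p_3=3·433+52=1351,  q_3=3·25+3=78
fundamental: x₁=1351, y₁=78  (since 1825201 − 300·6084 = 1)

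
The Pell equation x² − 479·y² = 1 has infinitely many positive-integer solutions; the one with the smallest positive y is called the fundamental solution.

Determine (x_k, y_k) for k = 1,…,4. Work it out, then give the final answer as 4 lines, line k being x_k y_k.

[21; 1,7,1,3,2,21,2,3,1,7,1,42] for √479; ℓ=12 ⇒ convergent index 11
i=0: a=21 ⇒ p=21, q=1
i=1: a=1 ⇒ p=22, q=1
i=2: a=7 ⇒ p=175, q=8
…
i=9: a=1 ⇒ p=340591, q=15562
i=10: a=7 ⇒ p=2648849, q=121029
i=11: a=1 ⇒ p=2989440, q=136591
(x₁, y₁) = (2989440, 136591);  2989440² − 479·136591² = 1 ✓
(2989440+136591√479)^2 = 17873503027199 + 816661198080√479
(2989440+136591√479)^3 = 106863529779256567680 + 4882719303976413809√479
(2989440+136591√479)^4 = 638924220926583633867571201 + 29193192792157684333155840√479

2989440 136591
17873503027199 816661198080
106863529779256567680 4882719303976413809
638924220926583633867571201 29193192792157684333155840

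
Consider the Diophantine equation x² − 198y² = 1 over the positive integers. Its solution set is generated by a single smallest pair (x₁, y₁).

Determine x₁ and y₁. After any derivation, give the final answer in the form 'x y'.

√198 = [14; 14,28, …], period ℓ=2 (even) → k=1
k=0  a_k=14  p_k/q_k = 14/1
k=1  a_k=14  p_k/q_k = 197/14
(x₁, y₁) = (197, 14);  197² − 198·14² = 1 ✓

197 14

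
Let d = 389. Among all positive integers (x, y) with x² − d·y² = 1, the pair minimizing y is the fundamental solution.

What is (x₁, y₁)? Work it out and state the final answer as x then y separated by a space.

√389 → a₀=19, period (1,2,1,1,1,1,2,1,38); ℓ=9 odd so k=17
a_0=19:  p_0=19·1+0=19,  q_0=19·0+1=1
…
a_3=1:  p_3=1·59+20=79,  q_3=1·3+1=4
…
a_5=1:  p_5=1·138+79=217,  q_5=1·7+4=11
a_6=1:  p_6=1·217+138=355,  q_6=1·11+7=18
…
a_10=1:  p_10=1·49643+1282=50925,  q_10=1·2517+65=2582
a_11=2:  p_11=2·50925+49643=151493,  q_11=2·2582+2517=7681
a_12=1:  p_12=1·151493+50925=202418,  q_12=1·7681+2582=10263
…
a_14=1:  p_14=1·353911+202418=556329,  q_14=1·17944+10263=28207
a_15=1:  p_15=1·556329+353911=910240,  q_15=1·28207+17944=46151
a_16=2:  p_16=2·910240+556329=2376809,  q_16=2·46151+28207=120509
a_17=1:  p_17=1·2376809+910240=3287049,  q_17=1·120509+46151=166660
(x₁, y₁) = (3287049, 166660);  3287049² − 389·166660² = 1 ✓

3287049 166660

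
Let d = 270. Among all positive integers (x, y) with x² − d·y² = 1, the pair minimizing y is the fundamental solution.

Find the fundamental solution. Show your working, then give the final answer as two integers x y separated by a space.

5291 322

√270 = [16; 2,3,6,3,2,32, …], period ℓ=6 (even) → k=5
i=0: a=16 ⇒ p=16, q=1
i=1: a=2 ⇒ p=33, q=2
i=2: a=3 ⇒ p=115, q=7
i=3: a=6 ⇒ p=723, q=44
i=4: a=3 ⇒ p=2284, q=139
i=5: a=2 ⇒ p=5291, q=322
→ (5291, 322).  Check: 5291²=27994681, 270·322²=27994680, difference 1.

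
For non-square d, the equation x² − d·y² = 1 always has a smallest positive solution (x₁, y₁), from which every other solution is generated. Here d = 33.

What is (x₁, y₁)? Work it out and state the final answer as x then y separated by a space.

23 4

√33 = [5; 1,2,1,10, …], period ℓ=4 (even) → k=3
k=0  a_k=5  p_k/q_k = 5/1
k=1  a_k=1  p_k/q_k = 6/1
k=2  a_k=2  p_k/q_k = 17/3
k=3  a_k=1  p_k/q_k = 23/4
→ (23, 4).  Check: 23²=529, 33·4²=528, difference 1.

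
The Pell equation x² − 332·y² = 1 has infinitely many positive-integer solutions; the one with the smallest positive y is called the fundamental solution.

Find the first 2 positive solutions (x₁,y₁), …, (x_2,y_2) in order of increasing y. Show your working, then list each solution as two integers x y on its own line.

13447 738
361643617 19847772

[18; 4,1,1,8,1,1,4,36] for √332; ℓ=8 ⇒ convergent index 7
a_0=18:  p_0=18·1+0=18,  q_0=18·0+1=1
…
a_4=8:  p_4=8·164+91=1403,  q_4=8·9+5=77
a_5=1:  p_5=1·1403+164=1567,  q_5=1·77+9=86
a_6=1:  p_6=1·1567+1403=2970,  q_6=1·86+77=163
a_7=4:  p_7=4·2970+1567=13447,  q_7=4·163+86=738
(x₁, y₁) = (13447, 738);  13447² − 332·738² = 1 ✓
(13447+738√332)^2 = 361643617 + 19847772√332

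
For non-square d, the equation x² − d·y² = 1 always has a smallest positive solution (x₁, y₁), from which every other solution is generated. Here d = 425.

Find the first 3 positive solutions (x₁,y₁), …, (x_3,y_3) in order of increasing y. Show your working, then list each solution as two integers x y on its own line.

√425 → a₀=20, period (1,1,1,1,1,1,40); ℓ=7 odd so k=13
a_0=20:  p_0=20·1+0=20,  q_0=20·0+1=1
…
a_4=1:  p_4=1·62+41=103,  q_4=1·3+2=5
a_5=1:  p_5=1·103+62=165,  q_5=1·5+3=8
a_6=1:  p_6=1·165+103=268,  q_6=1·8+5=13
a_7=40:  p_7=40·268+165=10885,  q_7=40·13+8=528
a_8=1:  p_8=1·10885+268=11153,  q_8=1·528+13=541
a_9=1:  p_9=1·11153+10885=22038,  q_9=1·541+528=1069
a_10=1:  p_10=1·22038+11153=33191,  q_10=1·1069+541=1610
…
a_12=1:  p_12=1·55229+33191=88420,  q_12=1·2679+1610=4289
a_13=1:  p_13=1·88420+55229=143649,  q_13=1·4289+2679=6968
fundamental: x₁=143649, y₁=6968  (since 20635035201 − 425·48553024 = 1)
(143649+6968√425)^2 = 41270070401 + 2001892464√425
(143649+6968√425)^3 = 11856808685922849 + 575139701115304√425

143649 6968
41270070401 2001892464
11856808685922849 575139701115304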